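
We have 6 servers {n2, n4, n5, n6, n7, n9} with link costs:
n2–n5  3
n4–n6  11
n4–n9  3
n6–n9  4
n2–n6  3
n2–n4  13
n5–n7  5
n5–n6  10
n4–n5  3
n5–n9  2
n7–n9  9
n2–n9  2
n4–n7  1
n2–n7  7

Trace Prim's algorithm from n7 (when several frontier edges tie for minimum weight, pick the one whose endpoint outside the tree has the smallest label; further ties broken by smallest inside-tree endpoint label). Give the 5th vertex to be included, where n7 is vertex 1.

Grow the tree from n7 using Prim:
Step 1: frontier [n4–n7 1, n5–n7 5, n2–n7 7, n7–n9 9] → take n4–n7 (1); add n4.
Step 2: frontier [n4–n5 3, n4–n9 3, n4–n6 11, n2–n4 13, n5–n7 5, n2–n7 7, n7–n9 9] → take n4–n5 (3); add n5.
Step 3: frontier [n4–n9 3, n4–n6 11, n2–n4 13, n5–n9 2, n2–n5 3, n5–n6 10, n2–n7 7, n7–n9 9] → take n5–n9 (2); add n9.
Step 4: frontier [n4–n6 11, n2–n4 13, n2–n5 3, n5–n6 10, n2–n7 7, n2–n9 2, n6–n9 4] → take n2–n9 (2); add n2.
Step 5: frontier [n2–n6 3, n4–n6 11, n5–n6 10, n6–n9 4] → take n2–n6 (3); add n6.
Vertex order: n7, n4, n5, n9, n2, n6. The 5th vertex is n2.

n2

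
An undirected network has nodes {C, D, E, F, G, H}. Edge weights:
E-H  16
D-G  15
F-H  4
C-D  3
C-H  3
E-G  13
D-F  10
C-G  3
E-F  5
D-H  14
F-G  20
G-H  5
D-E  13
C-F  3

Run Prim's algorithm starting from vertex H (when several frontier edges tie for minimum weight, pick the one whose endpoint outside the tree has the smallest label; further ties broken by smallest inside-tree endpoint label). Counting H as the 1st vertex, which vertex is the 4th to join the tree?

Prim's algorithm from H:
Step 1: frontier [C-H 3, F-H 4, G-H 5, D-H 14, E-H 16] → take C-H (3); add C.
Step 2: frontier [C-D 3, C-F 3, C-G 3, F-H 4, G-H 5, D-H 14, E-H 16] → take C-D (3); add D.
Step 3: frontier [C-F 3, C-G 3, D-F 10, D-E 13, D-G 15, F-H 4, G-H 5, E-H 16] → take C-F (3); add F.
Step 4: frontier [C-G 3, D-E 13, D-G 15, E-F 5, F-G 20, G-H 5, E-H 16] → take C-G (3); add G.
Step 5: frontier [D-E 13, E-F 5, E-G 13, E-H 16] → take E-F (5); add E.
Vertex order: H, C, D, F, G, E. The 4th vertex is F.

F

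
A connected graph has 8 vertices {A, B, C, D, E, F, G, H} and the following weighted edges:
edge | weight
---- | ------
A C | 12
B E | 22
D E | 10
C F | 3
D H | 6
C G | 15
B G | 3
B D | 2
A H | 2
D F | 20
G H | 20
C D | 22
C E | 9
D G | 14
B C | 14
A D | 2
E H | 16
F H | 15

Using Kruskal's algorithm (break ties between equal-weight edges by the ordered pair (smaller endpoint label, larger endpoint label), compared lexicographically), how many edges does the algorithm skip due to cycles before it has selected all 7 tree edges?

Sort edges by weight, then run Kruskal:
A D (2): add — endpoints in different components.
A H (2): add — endpoints in different components.
B D (2): add — endpoints in different components.
B G (3): add — endpoints in different components.
C F (3): add — endpoints in different components.
D H (6): skip — D and H already connected.
C E (9): add — endpoints in different components.
D E (10): add — endpoints in different components.
Edges rejected before the tree was complete: 1.

1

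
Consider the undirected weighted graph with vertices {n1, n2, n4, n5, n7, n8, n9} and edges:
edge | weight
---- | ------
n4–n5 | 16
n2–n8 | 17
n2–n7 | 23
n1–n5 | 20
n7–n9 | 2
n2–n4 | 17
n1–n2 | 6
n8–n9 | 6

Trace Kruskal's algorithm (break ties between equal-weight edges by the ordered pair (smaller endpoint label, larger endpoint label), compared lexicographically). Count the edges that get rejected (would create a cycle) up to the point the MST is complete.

Sort edges by weight, then run Kruskal:
n7–n9 (2): add. Components now {n7,n9} {n1} {n8} {n2} {n5} {n4}
n1–n2 (6): add. Components now {n7,n9} {n1,n2} {n8} {n5} {n4}
n8–n9 (6): add. Components now {n7,n8,n9} {n1,n2} {n5} {n4}
n4–n5 (16): add. Components now {n7,n8,n9} {n1,n2} {n4,n5}
n2–n4 (17): add. Components now {n7,n8,n9} {n1,n2,n4,n5}
n2–n8 (17): add. Components now {n1,n2,n4,n5,n7,n8,n9}
Edges rejected before the tree was complete: 0.

0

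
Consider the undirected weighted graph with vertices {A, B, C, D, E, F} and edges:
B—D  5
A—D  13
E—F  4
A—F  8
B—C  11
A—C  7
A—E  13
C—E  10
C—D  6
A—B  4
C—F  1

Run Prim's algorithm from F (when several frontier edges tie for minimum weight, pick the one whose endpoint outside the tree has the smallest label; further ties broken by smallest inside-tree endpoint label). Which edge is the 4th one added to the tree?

B-D

Grow the tree from F using Prim:
Step 1: frontier [C—F 1, E—F 4, A—F 8] → take C—F (1); add C.
Step 2: frontier [C—D 6, A—C 7, C—E 10, B—C 11, E—F 4, A—F 8] → take E—F (4); add E.
Step 3: frontier [C—D 6, A—C 7, B—C 11, A—E 13, A—F 8] → take C—D (6); add D.
Step 4: frontier [A—C 7, B—C 11, B—D 5, A—D 13, A—E 13, A—F 8] → take B—D (5); add B.
Step 5: frontier [A—B 4, A—C 7, A—D 13, A—E 13, A—F 8] → take A—B (4); add A.
The 4th edge added is B—D.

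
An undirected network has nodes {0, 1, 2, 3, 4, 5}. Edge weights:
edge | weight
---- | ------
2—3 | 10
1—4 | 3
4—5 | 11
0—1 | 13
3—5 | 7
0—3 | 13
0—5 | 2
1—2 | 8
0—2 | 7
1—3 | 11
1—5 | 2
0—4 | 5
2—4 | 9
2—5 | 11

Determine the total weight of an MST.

21

Prim's algorithm from 0:
Step 1: frontier [0—5 2, 0—4 5, 0—2 7, 0—1 13, 0—3 13] → take 0—5 (2); add 5.
Step 2: frontier [0—4 5, 0—2 7, 0—1 13, 0—3 13, 1—5 2, 3—5 7, 2—5 11, 4—5 11] → take 1—5 (2); add 1.
Step 3: frontier [0—4 5, 0—2 7, 0—3 13, 1—4 3, 1—2 8, 1—3 11, 3—5 7, 2—5 11, 4—5 11] → take 1—4 (3); add 4.
Step 4: frontier [0—2 7, 0—3 13, 1—2 8, 1—3 11, 2—4 9, 3—5 7, 2—5 11] → take 0—2 (7); add 2.
Step 5: frontier [0—3 13, 1—3 11, 2—3 10, 3—5 7] → take 3—5 (7); add 3.
MST edges: 0—5, 1—5, 1—4, 0—2, 3—5; total weight 2+2+3+7+7 = 21.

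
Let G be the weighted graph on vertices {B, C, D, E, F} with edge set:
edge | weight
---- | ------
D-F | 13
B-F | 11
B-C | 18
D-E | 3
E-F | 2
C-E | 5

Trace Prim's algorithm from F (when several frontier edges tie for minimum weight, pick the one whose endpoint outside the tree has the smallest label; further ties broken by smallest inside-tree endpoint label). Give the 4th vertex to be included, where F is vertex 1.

Prim, starting at F.
Step 1: frontier [E-F 2, B-F 11, D-F 13] → take E-F (2); add E.
Step 2: frontier [D-E 3, C-E 5, B-F 11, D-F 13] → take D-E (3); add D.
Step 3: frontier [C-E 5, B-F 11] → take C-E (5); add C.
Step 4: frontier [B-C 18, B-F 11] → take B-F (11); add B.
Vertex order: F, E, D, C, B. The 4th vertex is C.

C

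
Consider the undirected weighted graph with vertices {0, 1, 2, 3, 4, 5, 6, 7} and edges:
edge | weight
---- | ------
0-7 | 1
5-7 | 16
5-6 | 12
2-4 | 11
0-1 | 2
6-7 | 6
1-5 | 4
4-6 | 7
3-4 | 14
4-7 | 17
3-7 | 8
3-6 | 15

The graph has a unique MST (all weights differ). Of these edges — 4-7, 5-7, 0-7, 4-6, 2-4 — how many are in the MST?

Sort edges by weight, then run Kruskal:
0-7 (1): add — endpoints in different components.
0-1 (2): add — endpoints in different components.
1-5 (4): add — endpoints in different components.
6-7 (6): add — endpoints in different components.
4-6 (7): add — endpoints in different components.
3-7 (8): add — endpoints in different components.
2-4 (11): add — endpoints in different components.
MST edge set: {0-7, 0-1, 1-5, 6-7, 4-6, 3-7, 2-4}.
Of the listed edges, {0-7, 4-6, 2-4} are in the MST → 3.

3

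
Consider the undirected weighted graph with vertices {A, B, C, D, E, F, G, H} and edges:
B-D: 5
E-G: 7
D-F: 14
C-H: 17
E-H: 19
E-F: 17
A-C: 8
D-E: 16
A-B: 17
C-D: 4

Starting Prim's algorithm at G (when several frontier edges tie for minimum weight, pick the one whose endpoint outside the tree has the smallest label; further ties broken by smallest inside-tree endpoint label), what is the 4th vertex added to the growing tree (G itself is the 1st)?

C

Prim's algorithm from G:
Step 1: frontier [E-G 7] → take E-G (7); add E.
Step 2: frontier [D-E 16, E-F 17, E-H 19] → take D-E (16); add D.
Step 3: frontier [C-D 4, B-D 5, D-F 14, E-F 17, E-H 19] → take C-D (4); add C.
Step 4: frontier [A-C 8, C-H 17, B-D 5, D-F 14, E-F 17, E-H 19] → take B-D (5); add B.
Step 5: frontier [A-B 17, A-C 8, C-H 17, D-F 14, E-F 17, E-H 19] → take A-C (8); add A.
Step 6: frontier [C-H 17, D-F 14, E-F 17, E-H 19] → take D-F (14); add F.
Step 7: frontier [C-H 17, E-H 19] → take C-H (17); add H.
Vertex order: G, E, D, C, B, A, F, H. The 4th vertex is C.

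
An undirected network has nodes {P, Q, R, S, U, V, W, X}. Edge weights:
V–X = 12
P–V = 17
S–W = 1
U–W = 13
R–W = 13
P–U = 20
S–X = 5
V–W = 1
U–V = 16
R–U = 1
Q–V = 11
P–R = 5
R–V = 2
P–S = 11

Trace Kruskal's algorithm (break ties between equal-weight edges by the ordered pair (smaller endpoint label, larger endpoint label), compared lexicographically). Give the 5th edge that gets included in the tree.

P-R

Sort edges by weight, then run Kruskal:
R–U (1): add — endpoints in different components.
S–W (1): add — endpoints in different components.
V–W (1): add — endpoints in different components.
R–V (2): add — endpoints in different components.
P–R (5): add — endpoints in different components.
S–X (5): add — endpoints in different components.
P–S (11): skip — S and P already connected.
Q–V (11): add — endpoints in different components.
The 5th edge added is P–R.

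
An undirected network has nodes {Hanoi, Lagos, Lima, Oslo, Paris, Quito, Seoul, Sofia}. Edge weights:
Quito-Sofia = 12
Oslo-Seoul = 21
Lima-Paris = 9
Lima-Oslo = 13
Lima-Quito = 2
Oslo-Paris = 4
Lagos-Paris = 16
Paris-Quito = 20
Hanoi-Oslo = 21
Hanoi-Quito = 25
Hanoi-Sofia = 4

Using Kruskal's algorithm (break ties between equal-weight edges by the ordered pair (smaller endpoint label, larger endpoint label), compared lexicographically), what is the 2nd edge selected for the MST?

Hanoi-Sofia

Kruskal's algorithm — process edges by increasing weight (ties by edge label):
Lima-Quito (2): add — endpoints in different components.
Hanoi-Sofia (4): add — endpoints in different components.
Oslo-Paris (4): add — endpoints in different components.
Lima-Paris (9): add — endpoints in different components.
Quito-Sofia (12): add — endpoints in different components.
Lima-Oslo (13): skip — Lima and Oslo already connected.
Lagos-Paris (16): add — endpoints in different components.
Paris-Quito (20): skip — Paris and Quito already connected.
Hanoi-Oslo (21): skip — Hanoi and Oslo already connected.
Oslo-Seoul (21): add — endpoints in different components.
The 2nd edge added is Hanoi-Sofia.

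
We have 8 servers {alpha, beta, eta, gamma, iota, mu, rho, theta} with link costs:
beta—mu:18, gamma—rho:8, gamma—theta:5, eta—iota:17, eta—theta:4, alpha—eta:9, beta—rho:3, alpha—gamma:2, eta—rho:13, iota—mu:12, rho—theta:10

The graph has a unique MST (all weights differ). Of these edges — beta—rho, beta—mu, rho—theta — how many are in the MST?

1

Kruskal's algorithm — process edges by increasing weight (ties by edge label):
alpha—gamma (2): add — endpoints in different components.
beta—rho (3): add — endpoints in different components.
eta—theta (4): add — endpoints in different components.
gamma—theta (5): add — endpoints in different components.
gamma—rho (8): add — endpoints in different components.
alpha—eta (9): skip — alpha and eta already connected.
rho—theta (10): skip — rho and theta already connected.
iota—mu (12): add — endpoints in different components.
eta—rho (13): skip — eta and rho already connected.
eta—iota (17): add — endpoints in different components.
MST edge set: {alpha—gamma, beta—rho, eta—theta, gamma—theta, gamma—rho, iota—mu, eta—iota}.
Of the listed edges, {beta—rho} are in the MST → 1.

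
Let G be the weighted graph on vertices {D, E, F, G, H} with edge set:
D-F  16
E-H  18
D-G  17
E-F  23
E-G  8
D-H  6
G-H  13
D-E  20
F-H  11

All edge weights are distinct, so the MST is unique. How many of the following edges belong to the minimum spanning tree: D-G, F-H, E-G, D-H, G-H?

Sort edges by weight, then run Kruskal:
D-H (6): add. Components now {D,H} {E} {F} {G}
E-G (8): add. Components now {D,H} {E,G} {F}
F-H (11): add. Components now {D,F,H} {E,G}
G-H (13): add. Components now {D,E,F,G,H}
MST edge set: {D-H, E-G, F-H, G-H}.
Of the listed edges, {F-H, E-G, D-H, G-H} are in the MST → 4.

4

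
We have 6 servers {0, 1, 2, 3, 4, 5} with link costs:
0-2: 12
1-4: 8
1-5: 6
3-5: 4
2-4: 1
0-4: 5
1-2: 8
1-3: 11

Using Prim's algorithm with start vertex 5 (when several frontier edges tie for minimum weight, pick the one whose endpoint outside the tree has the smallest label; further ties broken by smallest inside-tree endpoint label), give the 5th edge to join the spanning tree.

Prim's algorithm from 5:
Step 1: frontier [3-5 4, 1-5 6] → take 3-5 (4); add 3.
Step 2: frontier [1-3 11, 1-5 6] → take 1-5 (6); add 1.
Step 3: frontier [1-2 8, 1-4 8] → take 1-2 (8); add 2.
Step 4: frontier [1-4 8, 2-4 1, 0-2 12] → take 2-4 (1); add 4.
Step 5: frontier [0-2 12, 0-4 5] → take 0-4 (5); add 0.
The 5th edge added is 0-4.

0-4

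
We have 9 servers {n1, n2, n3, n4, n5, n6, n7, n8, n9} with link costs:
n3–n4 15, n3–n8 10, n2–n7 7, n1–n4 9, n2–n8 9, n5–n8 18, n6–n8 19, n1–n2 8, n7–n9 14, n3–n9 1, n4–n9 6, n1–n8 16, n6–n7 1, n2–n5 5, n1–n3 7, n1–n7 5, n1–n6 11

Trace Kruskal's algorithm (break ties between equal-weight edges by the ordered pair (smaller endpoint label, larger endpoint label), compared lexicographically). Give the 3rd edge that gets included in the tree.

Sort edges by weight, then run Kruskal:
n3–n9 (1): add — endpoints in different components.
n6–n7 (1): add — endpoints in different components.
n1–n7 (5): add — endpoints in different components.
n2–n5 (5): add — endpoints in different components.
n4–n9 (6): add — endpoints in different components.
n1–n3 (7): add — endpoints in different components.
n2–n7 (7): add — endpoints in different components.
n1–n2 (8): skip — n2 and n1 already connected.
n1–n4 (9): skip — n1 and n4 already connected.
n2–n8 (9): add — endpoints in different components.
The 3rd edge added is n1–n7.

n1-n7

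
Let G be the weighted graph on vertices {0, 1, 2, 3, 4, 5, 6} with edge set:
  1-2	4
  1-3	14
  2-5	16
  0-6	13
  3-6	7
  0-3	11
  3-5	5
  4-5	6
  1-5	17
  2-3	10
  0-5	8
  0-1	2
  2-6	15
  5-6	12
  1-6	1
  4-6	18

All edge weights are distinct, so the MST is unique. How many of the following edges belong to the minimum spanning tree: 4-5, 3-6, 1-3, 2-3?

Kruskal's algorithm — process edges by increasing weight (ties by edge label):
1-6 (1): add. Components now {0} {1,6} {2} {3} {4} {5}
0-1 (2): add. Components now {0,1,6} {2} {3} {4} {5}
1-2 (4): add. Components now {0,1,2,6} {3} {4} {5}
3-5 (5): add. Components now {0,1,2,6} {3,5} {4}
4-5 (6): add. Components now {0,1,2,6} {3,4,5}
3-6 (7): add. Components now {0,1,2,3,4,5,6}
MST edge set: {1-6, 0-1, 1-2, 3-5, 4-5, 3-6}.
Of the listed edges, {4-5, 3-6} are in the MST → 2.

2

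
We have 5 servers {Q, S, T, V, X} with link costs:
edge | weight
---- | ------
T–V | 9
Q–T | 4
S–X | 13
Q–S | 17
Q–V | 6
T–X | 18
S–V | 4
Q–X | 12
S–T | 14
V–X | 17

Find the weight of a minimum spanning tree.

26

Grow the tree from Q using Prim:
Step 1: cheapest edge leaving the tree is Q–T (4); add T.
Step 2: cheapest edge leaving the tree is Q–V (6); add V.
Step 3: cheapest edge leaving the tree is S–V (4); add S.
Step 4: cheapest edge leaving the tree is Q–X (12); add X.
MST edges: Q–T, Q–V, S–V, Q–X; total weight 4+6+4+12 = 26.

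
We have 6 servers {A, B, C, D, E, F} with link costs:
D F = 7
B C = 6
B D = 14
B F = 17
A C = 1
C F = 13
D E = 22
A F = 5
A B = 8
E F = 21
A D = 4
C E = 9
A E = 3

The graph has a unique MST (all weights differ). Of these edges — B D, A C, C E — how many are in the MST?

1

Kruskal: consider edges lightest-first.
A C (1): add. Components now {A,C} {B} {D} {E} {F}
A E (3): add. Components now {A,C,E} {B} {D} {F}
A D (4): add. Components now {A,C,D,E} {B} {F}
A F (5): add. Components now {A,C,D,E,F} {B}
B C (6): add. Components now {A,B,C,D,E,F}
MST edge set: {A C, A E, A D, A F, B C}.
Of the listed edges, {A C} are in the MST → 1.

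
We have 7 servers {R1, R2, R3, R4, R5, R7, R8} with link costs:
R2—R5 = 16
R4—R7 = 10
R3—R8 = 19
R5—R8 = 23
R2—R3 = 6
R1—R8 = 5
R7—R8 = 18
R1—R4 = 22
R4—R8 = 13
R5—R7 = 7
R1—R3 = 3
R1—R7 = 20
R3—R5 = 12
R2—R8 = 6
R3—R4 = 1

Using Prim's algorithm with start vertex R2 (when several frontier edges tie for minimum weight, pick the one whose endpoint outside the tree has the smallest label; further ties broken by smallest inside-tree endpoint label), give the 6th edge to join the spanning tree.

R5-R7

Prim, starting at R2.
Step 1: cheapest edge leaving the tree is R2—R3 (6); add R3.
Step 2: cheapest edge leaving the tree is R3—R4 (1); add R4.
Step 3: cheapest edge leaving the tree is R1—R3 (3); add R1.
Step 4: cheapest edge leaving the tree is R1—R8 (5); add R8.
Step 5: cheapest edge leaving the tree is R4—R7 (10); add R7.
Step 6: cheapest edge leaving the tree is R5—R7 (7); add R5.
The 6th edge added is R5—R7.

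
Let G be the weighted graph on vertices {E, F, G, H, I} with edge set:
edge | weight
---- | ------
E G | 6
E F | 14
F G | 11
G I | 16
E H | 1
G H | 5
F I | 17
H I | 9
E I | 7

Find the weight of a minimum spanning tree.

24

Prim's algorithm from E:
Step 1: cheapest edge leaving the tree is E H (1); add H.
Step 2: cheapest edge leaving the tree is G H (5); add G.
Step 3: cheapest edge leaving the tree is E I (7); add I.
Step 4: cheapest edge leaving the tree is F G (11); add F.
MST edges: E H, G H, E I, F G; total weight 1+5+7+11 = 24.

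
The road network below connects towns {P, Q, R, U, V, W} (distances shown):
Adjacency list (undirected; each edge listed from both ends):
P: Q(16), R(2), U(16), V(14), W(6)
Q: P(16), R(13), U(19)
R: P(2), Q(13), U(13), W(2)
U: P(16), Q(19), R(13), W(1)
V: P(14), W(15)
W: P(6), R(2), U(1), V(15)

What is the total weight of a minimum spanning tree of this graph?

Kruskal: consider edges lightest-first.
U W (1): add — endpoints in different components.
P R (2): add — endpoints in different components.
R W (2): add — endpoints in different components.
P W (6): skip — P and W already connected.
Q R (13): add — endpoints in different components.
R U (13): skip — R and U already connected.
P V (14): add — endpoints in different components.
MST edges: U W, P R, R W, Q R, P V; total weight 1+2+2+13+14 = 32.

32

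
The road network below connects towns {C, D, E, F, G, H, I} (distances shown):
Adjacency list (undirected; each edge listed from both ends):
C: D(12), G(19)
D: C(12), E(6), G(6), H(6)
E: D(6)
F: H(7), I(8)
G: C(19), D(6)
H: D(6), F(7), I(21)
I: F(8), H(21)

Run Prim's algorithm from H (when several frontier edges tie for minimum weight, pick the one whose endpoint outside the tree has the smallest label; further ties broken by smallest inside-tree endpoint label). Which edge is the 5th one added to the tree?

Prim's algorithm from H:
Step 1: cheapest edge leaving the tree is D—H (6); add D.
Step 2: cheapest edge leaving the tree is D—E (6); add E.
Step 3: cheapest edge leaving the tree is D—G (6); add G.
Step 4: cheapest edge leaving the tree is F—H (7); add F.
Step 5: cheapest edge leaving the tree is F—I (8); add I.
Step 6: cheapest edge leaving the tree is C—D (12); add C.
The 5th edge added is F—I.

F-I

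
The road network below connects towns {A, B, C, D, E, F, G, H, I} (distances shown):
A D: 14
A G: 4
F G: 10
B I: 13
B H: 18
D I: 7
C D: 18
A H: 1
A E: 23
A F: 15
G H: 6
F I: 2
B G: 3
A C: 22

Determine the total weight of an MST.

Kruskal's algorithm — process edges by increasing weight (ties by edge label):
A H (1): add — endpoints in different components.
F I (2): add — endpoints in different components.
B G (3): add — endpoints in different components.
A G (4): add — endpoints in different components.
G H (6): skip — G and H already connected.
D I (7): add — endpoints in different components.
F G (10): add — endpoints in different components.
B I (13): skip — B and I already connected.
A D (14): skip — A and D already connected.
A F (15): skip — A and F already connected.
B H (18): skip — B and H already connected.
C D (18): add — endpoints in different components.
A C (22): skip — A and C already connected.
A E (23): add — endpoints in different components.
MST edges: A H, F I, B G, A G, D I, F G, C D, A E; total weight 1+2+3+4+7+10+18+23 = 68.

68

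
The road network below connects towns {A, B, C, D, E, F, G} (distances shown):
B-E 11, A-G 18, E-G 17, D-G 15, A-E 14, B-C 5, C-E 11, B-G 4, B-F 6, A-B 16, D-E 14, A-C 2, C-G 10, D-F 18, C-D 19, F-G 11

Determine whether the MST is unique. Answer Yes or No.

No

Kruskal: consider edges lightest-first.
A-C (2): add. Components now {A,C} {B} {D} {E} {F} {G}
B-G (4): add. Components now {A,C} {B,G} {D} {E} {F}
B-C (5): add. Components now {A,B,C,G} {D} {E} {F}
B-F (6): add. Components now {A,B,C,F,G} {D} {E}
C-G (10): skip — C and G already connected.
B-E (11): add. Components now {A,B,C,E,F,G} {D}
C-E (11): skip — C and E already connected.
F-G (11): skip — F and G already connected.
A-E (14): skip — A and E already connected.
D-E (14): add. Components now {A,B,C,D,E,F,G}
Non-tree edge C-E has weight 11, equal to the heaviest edge on its tree cycle — swapping gives another MST of the same weight. Not unique.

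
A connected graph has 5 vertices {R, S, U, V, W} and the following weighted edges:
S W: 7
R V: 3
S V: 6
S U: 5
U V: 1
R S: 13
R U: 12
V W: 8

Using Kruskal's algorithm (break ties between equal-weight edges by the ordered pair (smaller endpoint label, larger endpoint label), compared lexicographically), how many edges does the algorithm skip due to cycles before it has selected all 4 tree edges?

Sort edges by weight, then run Kruskal:
U V (1): add — endpoints in different components.
R V (3): add — endpoints in different components.
S U (5): add — endpoints in different components.
S V (6): skip — S and V already connected.
S W (7): add — endpoints in different components.
Edges rejected before the tree was complete: 1.

1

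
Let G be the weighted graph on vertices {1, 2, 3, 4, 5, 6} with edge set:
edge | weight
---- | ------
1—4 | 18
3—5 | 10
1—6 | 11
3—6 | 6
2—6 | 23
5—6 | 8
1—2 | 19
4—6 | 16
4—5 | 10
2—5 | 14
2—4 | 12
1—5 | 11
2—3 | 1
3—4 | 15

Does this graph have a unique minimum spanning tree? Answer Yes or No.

No

Kruskal's algorithm — process edges by increasing weight (ties by edge label):
2—3 (1): add — endpoints in different components.
3—6 (6): add — endpoints in different components.
5—6 (8): add — endpoints in different components.
3—5 (10): skip — 3 and 5 already connected.
4—5 (10): add — endpoints in different components.
1—5 (11): add — endpoints in different components.
Non-tree edge 1—6 has weight 11, equal to the heaviest edge on its tree cycle — swapping gives another MST of the same weight. Not unique.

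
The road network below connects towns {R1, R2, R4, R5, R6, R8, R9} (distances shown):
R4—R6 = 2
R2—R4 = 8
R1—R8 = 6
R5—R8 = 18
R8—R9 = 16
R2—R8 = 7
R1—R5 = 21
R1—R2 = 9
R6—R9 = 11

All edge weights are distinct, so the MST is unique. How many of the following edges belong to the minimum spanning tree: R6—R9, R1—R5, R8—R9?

Kruskal: consider edges lightest-first.
R4—R6 (2): add — endpoints in different components.
R1—R8 (6): add — endpoints in different components.
R2—R8 (7): add — endpoints in different components.
R2—R4 (8): add — endpoints in different components.
R1—R2 (9): skip — R2 and R1 already connected.
R6—R9 (11): add — endpoints in different components.
R8—R9 (16): skip — R9 and R8 already connected.
R5—R8 (18): add — endpoints in different components.
MST edge set: {R4—R6, R1—R8, R2—R8, R2—R4, R6—R9, R5—R8}.
Of the listed edges, {R6—R9} are in the MST → 1.

1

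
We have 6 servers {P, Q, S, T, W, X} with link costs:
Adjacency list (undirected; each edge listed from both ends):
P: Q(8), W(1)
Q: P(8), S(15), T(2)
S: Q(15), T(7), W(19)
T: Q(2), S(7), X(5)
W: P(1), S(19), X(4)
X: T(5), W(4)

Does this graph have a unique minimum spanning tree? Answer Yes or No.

Yes

Kruskal: consider edges lightest-first.
P–W (1): add — endpoints in different components.
Q–T (2): add — endpoints in different components.
W–X (4): add — endpoints in different components.
T–X (5): add — endpoints in different components.
S–T (7): add — endpoints in different components.
Every non-tree edge has weight strictly greater than the heaviest edge on the tree path between its endpoints, so the MST is unique.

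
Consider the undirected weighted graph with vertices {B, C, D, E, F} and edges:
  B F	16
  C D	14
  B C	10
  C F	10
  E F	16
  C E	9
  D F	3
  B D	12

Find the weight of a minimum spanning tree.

Grow the tree from F using Prim:
Step 1: cheapest edge leaving the tree is D F (3); add D.
Step 2: cheapest edge leaving the tree is C F (10); add C.
Step 3: cheapest edge leaving the tree is C E (9); add E.
Step 4: cheapest edge leaving the tree is B C (10); add B.
MST edges: D F, C F, C E, B C; total weight 3+10+9+10 = 32.

32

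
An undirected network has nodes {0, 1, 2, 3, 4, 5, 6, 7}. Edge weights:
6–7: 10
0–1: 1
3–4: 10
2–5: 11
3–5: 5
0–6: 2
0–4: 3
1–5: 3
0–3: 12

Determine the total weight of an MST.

Sort edges by weight, then run Kruskal:
0–1 (1): add — endpoints in different components.
0–6 (2): add — endpoints in different components.
0–4 (3): add — endpoints in different components.
1–5 (3): add — endpoints in different components.
3–5 (5): add — endpoints in different components.
3–4 (10): skip — 3 and 4 already connected.
6–7 (10): add — endpoints in different components.
2–5 (11): add — endpoints in different components.
MST edges: 0–1, 0–6, 0–4, 1–5, 3–5, 6–7, 2–5; total weight 1+2+3+3+5+10+11 = 35.

35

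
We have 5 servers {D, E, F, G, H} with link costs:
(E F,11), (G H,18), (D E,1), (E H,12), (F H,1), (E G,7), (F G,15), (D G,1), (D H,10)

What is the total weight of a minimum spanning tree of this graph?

Sort edges by weight, then run Kruskal:
D E (1): add. Components now {D,E} {F} {G} {H}
D G (1): add. Components now {D,E,G} {F} {H}
F H (1): add. Components now {D,E,G} {F,H}
E G (7): skip — E and G already connected.
D H (10): add. Components now {D,E,F,G,H}
MST edges: D E, D G, F H, D H; total weight 1+1+1+10 = 13.

13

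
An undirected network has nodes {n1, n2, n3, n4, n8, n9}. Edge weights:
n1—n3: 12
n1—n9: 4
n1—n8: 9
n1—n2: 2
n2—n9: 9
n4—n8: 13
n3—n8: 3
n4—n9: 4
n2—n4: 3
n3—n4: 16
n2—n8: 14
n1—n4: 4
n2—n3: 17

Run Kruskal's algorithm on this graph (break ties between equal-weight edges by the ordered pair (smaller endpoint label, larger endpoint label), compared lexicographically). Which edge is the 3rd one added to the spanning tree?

Kruskal: consider edges lightest-first.
n1—n2 (2): add — endpoints in different components.
n2—n4 (3): add — endpoints in different components.
n3—n8 (3): add — endpoints in different components.
n1—n4 (4): skip — n4 and n1 already connected.
n1—n9 (4): add — endpoints in different components.
n4—n9 (4): skip — n4 and n9 already connected.
n1—n8 (9): add — endpoints in different components.
The 3rd edge added is n3—n8.

n3-n8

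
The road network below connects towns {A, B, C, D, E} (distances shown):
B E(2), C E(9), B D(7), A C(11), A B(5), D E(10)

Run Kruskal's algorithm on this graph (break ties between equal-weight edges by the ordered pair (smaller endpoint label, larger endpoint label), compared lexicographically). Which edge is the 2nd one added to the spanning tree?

A-B

Sort edges by weight, then run Kruskal:
B E (2): add. Components now {A} {B,E} {C} {D}
A B (5): add. Components now {A,B,E} {C} {D}
B D (7): add. Components now {A,B,D,E} {C}
C E (9): add. Components now {A,B,C,D,E}
The 2nd edge added is A B.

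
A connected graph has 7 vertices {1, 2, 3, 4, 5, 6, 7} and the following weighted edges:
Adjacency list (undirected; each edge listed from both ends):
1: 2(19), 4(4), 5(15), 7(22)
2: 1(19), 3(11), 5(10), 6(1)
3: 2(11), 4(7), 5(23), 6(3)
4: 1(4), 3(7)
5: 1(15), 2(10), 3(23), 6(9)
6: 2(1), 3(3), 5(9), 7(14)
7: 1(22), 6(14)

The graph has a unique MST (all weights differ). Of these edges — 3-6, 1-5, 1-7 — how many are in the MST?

1

Sort edges by weight, then run Kruskal:
2-6 (1): add — endpoints in different components.
3-6 (3): add — endpoints in different components.
1-4 (4): add — endpoints in different components.
3-4 (7): add — endpoints in different components.
5-6 (9): add — endpoints in different components.
2-5 (10): skip — 2 and 5 already connected.
2-3 (11): skip — 2 and 3 already connected.
6-7 (14): add — endpoints in different components.
MST edge set: {2-6, 3-6, 1-4, 3-4, 5-6, 6-7}.
Of the listed edges, {3-6} are in the MST → 1.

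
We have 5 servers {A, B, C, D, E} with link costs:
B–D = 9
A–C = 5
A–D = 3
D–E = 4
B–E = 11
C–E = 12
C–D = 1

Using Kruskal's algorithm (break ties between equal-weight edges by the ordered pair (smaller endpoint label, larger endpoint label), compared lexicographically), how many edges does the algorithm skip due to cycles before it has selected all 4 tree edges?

Kruskal's algorithm — process edges by increasing weight (ties by edge label):
C–D (1): add. Components now {A} {B} {C,D} {E}
A–D (3): add. Components now {A,C,D} {B} {E}
D–E (4): add. Components now {A,C,D,E} {B}
A–C (5): skip — A and C already connected.
B–D (9): add. Components now {A,B,C,D,E}
Edges rejected before the tree was complete: 1.

1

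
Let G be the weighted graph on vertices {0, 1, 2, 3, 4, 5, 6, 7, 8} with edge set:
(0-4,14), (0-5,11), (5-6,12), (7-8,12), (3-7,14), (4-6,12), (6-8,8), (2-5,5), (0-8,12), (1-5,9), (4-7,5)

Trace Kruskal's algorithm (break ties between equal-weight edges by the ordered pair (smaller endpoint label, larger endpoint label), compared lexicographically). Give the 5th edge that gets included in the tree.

0-5

Sort edges by weight, then run Kruskal:
2-5 (5): add — endpoints in different components.
4-7 (5): add — endpoints in different components.
6-8 (8): add — endpoints in different components.
1-5 (9): add — endpoints in different components.
0-5 (11): add — endpoints in different components.
0-8 (12): add — endpoints in different components.
4-6 (12): add — endpoints in different components.
5-6 (12): skip — 5 and 6 already connected.
7-8 (12): skip — 7 and 8 already connected.
0-4 (14): skip — 0 and 4 already connected.
3-7 (14): add — endpoints in different components.
The 5th edge added is 0-5.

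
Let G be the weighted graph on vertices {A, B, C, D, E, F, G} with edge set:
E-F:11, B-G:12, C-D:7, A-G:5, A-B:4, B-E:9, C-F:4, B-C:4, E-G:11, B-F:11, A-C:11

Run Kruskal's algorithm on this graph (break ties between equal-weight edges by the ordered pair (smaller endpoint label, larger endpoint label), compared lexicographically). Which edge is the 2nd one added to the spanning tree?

Kruskal's algorithm — process edges by increasing weight (ties by edge label):
A-B (4): add — endpoints in different components.
B-C (4): add — endpoints in different components.
C-F (4): add — endpoints in different components.
A-G (5): add — endpoints in different components.
C-D (7): add — endpoints in different components.
B-E (9): add — endpoints in different components.
The 2nd edge added is B-C.

B-C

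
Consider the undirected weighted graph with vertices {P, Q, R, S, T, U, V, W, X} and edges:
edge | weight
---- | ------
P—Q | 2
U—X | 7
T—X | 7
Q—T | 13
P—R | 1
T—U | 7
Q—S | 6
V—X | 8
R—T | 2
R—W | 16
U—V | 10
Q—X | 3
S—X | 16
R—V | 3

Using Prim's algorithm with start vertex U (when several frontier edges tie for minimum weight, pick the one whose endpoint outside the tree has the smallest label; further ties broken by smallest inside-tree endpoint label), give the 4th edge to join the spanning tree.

Prim, starting at U.
Step 1: cheapest edge leaving the tree is T—U (7); add T.
Step 2: cheapest edge leaving the tree is R—T (2); add R.
Step 3: cheapest edge leaving the tree is P—R (1); add P.
Step 4: cheapest edge leaving the tree is P—Q (2); add Q.
Step 5: cheapest edge leaving the tree is R—V (3); add V.
Step 6: cheapest edge leaving the tree is Q—X (3); add X.
Step 7: cheapest edge leaving the tree is Q—S (6); add S.
Step 8: cheapest edge leaving the tree is R—W (16); add W.
The 4th edge added is P—Q.

P-Q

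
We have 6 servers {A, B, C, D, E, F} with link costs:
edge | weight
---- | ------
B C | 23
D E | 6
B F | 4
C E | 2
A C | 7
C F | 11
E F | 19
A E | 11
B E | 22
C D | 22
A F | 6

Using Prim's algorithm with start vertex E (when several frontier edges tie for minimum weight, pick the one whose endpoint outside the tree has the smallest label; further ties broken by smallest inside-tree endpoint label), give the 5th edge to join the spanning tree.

B-F

Grow the tree from E using Prim:
Step 1: cheapest edge leaving the tree is C E (2); add C.
Step 2: cheapest edge leaving the tree is D E (6); add D.
Step 3: cheapest edge leaving the tree is A C (7); add A.
Step 4: cheapest edge leaving the tree is A F (6); add F.
Step 5: cheapest edge leaving the tree is B F (4); add B.
The 5th edge added is B F.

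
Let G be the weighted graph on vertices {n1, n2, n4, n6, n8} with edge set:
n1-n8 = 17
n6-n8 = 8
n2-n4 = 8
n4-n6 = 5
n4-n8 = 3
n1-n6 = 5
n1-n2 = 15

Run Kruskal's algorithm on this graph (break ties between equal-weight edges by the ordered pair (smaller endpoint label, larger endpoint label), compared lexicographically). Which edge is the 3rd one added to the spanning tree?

Sort edges by weight, then run Kruskal:
n4-n8 (3): add — endpoints in different components.
n1-n6 (5): add — endpoints in different components.
n4-n6 (5): add — endpoints in different components.
n2-n4 (8): add — endpoints in different components.
The 3rd edge added is n4-n6.

n4-n6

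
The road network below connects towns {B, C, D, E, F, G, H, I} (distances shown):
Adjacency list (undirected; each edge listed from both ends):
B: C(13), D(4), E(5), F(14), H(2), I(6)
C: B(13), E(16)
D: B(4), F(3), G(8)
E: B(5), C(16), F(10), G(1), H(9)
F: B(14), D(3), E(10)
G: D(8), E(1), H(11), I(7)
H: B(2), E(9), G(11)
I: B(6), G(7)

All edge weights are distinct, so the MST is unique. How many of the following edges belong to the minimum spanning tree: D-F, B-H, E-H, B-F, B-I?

3

Sort edges by weight, then run Kruskal:
E-G (1): add — endpoints in different components.
B-H (2): add — endpoints in different components.
D-F (3): add — endpoints in different components.
B-D (4): add — endpoints in different components.
B-E (5): add — endpoints in different components.
B-I (6): add — endpoints in different components.
G-I (7): skip — G and I already connected.
D-G (8): skip — D and G already connected.
E-H (9): skip — E and H already connected.
E-F (10): skip — E and F already connected.
G-H (11): skip — G and H already connected.
B-C (13): add — endpoints in different components.
MST edge set: {E-G, B-H, D-F, B-D, B-E, B-I, B-C}.
Of the listed edges, {D-F, B-H, B-I} are in the MST → 3.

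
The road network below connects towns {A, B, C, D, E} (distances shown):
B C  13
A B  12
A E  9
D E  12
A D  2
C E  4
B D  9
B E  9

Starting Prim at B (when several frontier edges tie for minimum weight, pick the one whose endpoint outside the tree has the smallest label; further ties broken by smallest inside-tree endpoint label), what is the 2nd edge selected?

A-D

Grow the tree from B using Prim:
Step 1: frontier [B D 9, B E 9, A B 12, B C 13] → take B D (9); add D.
Step 2: frontier [B E 9, A B 12, B C 13, A D 2, D E 12] → take A D (2); add A.
Step 3: frontier [A E 9, B E 9, B C 13, D E 12] → take A E (9); add E.
Step 4: frontier [B C 13, C E 4] → take C E (4); add C.
The 2nd edge added is A D.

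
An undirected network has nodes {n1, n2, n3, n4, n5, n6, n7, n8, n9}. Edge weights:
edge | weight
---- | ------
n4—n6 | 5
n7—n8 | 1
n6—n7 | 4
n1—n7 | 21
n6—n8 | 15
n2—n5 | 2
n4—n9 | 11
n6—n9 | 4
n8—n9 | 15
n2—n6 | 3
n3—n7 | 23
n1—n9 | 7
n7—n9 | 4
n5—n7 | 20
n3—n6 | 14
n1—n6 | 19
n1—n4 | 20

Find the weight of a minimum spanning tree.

Prim, starting at n6.
Step 1: cheapest edge leaving the tree is n2—n6 (3); add n2.
Step 2: cheapest edge leaving the tree is n2—n5 (2); add n5.
Step 3: cheapest edge leaving the tree is n6—n7 (4); add n7.
Step 4: cheapest edge leaving the tree is n7—n8 (1); add n8.
Step 5: cheapest edge leaving the tree is n6—n9 (4); add n9.
Step 6: cheapest edge leaving the tree is n4—n6 (5); add n4.
Step 7: cheapest edge leaving the tree is n1—n9 (7); add n1.
Step 8: cheapest edge leaving the tree is n3—n6 (14); add n3.
MST edges: n2—n6, n2—n5, n6—n7, n7—n8, n6—n9, n4—n6, n1—n9, n3—n6; total weight 3+2+4+1+4+5+7+14 = 40.

40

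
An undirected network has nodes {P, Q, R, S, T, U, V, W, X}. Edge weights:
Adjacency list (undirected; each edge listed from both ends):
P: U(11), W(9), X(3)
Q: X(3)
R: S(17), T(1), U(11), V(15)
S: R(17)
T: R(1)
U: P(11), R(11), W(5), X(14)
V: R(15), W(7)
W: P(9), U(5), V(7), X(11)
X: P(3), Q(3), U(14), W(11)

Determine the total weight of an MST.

56

Prim's algorithm from R:
Step 1: cheapest edge leaving the tree is R–T (1); add T.
Step 2: cheapest edge leaving the tree is R–U (11); add U.
Step 3: cheapest edge leaving the tree is U–W (5); add W.
Step 4: cheapest edge leaving the tree is V–W (7); add V.
Step 5: cheapest edge leaving the tree is P–W (9); add P.
Step 6: cheapest edge leaving the tree is P–X (3); add X.
Step 7: cheapest edge leaving the tree is Q–X (3); add Q.
Step 8: cheapest edge leaving the tree is R–S (17); add S.
MST edges: R–T, R–U, U–W, V–W, P–W, P–X, Q–X, R–S; total weight 1+11+5+7+9+3+3+17 = 56.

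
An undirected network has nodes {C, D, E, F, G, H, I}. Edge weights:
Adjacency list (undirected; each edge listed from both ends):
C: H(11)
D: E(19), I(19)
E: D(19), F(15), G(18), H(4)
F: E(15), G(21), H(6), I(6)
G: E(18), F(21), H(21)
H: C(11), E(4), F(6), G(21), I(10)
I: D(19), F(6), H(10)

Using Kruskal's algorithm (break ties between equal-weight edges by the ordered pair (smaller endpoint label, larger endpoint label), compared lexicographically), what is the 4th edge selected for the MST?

C-H

Kruskal: consider edges lightest-first.
E—H (4): add. Components now {C} {D} {E,H} {F} {G} {I}
F—H (6): add. Components now {C} {D} {E,F,H} {G} {I}
F—I (6): add. Components now {C} {D} {E,F,H,I} {G}
H—I (10): skip — H and I already connected.
C—H (11): add. Components now {C,E,F,H,I} {D} {G}
E—F (15): skip — E and F already connected.
E—G (18): add. Components now {C,E,F,G,H,I} {D}
D—E (19): add. Components now {C,D,E,F,G,H,I}
The 4th edge added is C—H.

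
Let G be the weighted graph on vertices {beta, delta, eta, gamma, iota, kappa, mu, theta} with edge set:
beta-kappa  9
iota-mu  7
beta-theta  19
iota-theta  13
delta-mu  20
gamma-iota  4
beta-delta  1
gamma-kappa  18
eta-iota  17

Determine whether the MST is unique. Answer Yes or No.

Kruskal's algorithm — process edges by increasing weight (ties by edge label):
beta-delta (1): add — endpoints in different components.
gamma-iota (4): add — endpoints in different components.
iota-mu (7): add — endpoints in different components.
beta-kappa (9): add — endpoints in different components.
iota-theta (13): add — endpoints in different components.
eta-iota (17): add — endpoints in different components.
gamma-kappa (18): add — endpoints in different components.
Every non-tree edge has weight strictly greater than the heaviest edge on the tree path between its endpoints, so the MST is unique.

Yes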